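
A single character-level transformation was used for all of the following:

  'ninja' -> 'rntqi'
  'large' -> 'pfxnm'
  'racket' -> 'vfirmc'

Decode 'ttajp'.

In ninja: n→r is +4, i→n is +5, n→t is +6, j→q is +7 — the shift increases by 1 each position. Each letter shifts forward by (position + 4), i.e. 4, 5, 6, … — the shift grows by one for each successive letter.
Reversing it on ttajp: t−4=p, t−5=o, a−6=u, j−7=c, p−8=h.

pouch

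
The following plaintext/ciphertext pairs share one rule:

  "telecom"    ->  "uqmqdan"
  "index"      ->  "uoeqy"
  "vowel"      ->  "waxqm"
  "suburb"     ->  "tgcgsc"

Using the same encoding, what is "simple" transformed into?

tunqmq

The shift depends on letter class: consonant t→u is +1, but vowel e→q is +12. Two shifts are in play — +12 for a/e/i/o/u, +1 for every other letter.
Applying it to simple: s(cons)+1=t, i(vowel)+12=u, m(cons)+1=n, p(cons)+1=q, l(cons)+1=m, e(vowel)+12=q.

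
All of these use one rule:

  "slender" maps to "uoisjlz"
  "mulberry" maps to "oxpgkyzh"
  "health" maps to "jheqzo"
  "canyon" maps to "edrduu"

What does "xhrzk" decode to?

In slender: s→u is +2, l→o is +3, e→i is +4, n→s is +5 — the shift increases by 1 each position. Letter i (0-indexed) is shifted by i+2, so successive shifts are 2, 3, 4, ….
Undoing it on xhrzk: x−2=v, h−3=e, r−4=n, z−5=u, k−6=e.

venue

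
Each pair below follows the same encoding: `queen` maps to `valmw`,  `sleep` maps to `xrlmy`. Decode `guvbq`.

In queen: q→v is +5, u→a is +6, e→l is +7, e→m is +8 — the shift increases by 1 each position. Each letter shifts forward by (position + 5), i.e. 5, 6, 7, … — the shift grows by one for each successive letter.
Undoing it on guvbq: g−5=b, u−6=o, v−7=o, b−8=t, q−9=h.

booth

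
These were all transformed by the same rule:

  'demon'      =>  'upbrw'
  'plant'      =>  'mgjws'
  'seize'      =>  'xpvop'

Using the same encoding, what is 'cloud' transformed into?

Each letter's alphabet position (a=0..z=25) is mapped through 21·x+9 mod 26 — an affine cipher.
On cloud: c(2)→21·2+9≡25=z; l(11)→21·11+9≡6=g; o(14)→21·14+9≡17=r; u(20)→21·20+9≡13=n; d(3)→21·3+9≡20=u (all mod 26).

zgrnu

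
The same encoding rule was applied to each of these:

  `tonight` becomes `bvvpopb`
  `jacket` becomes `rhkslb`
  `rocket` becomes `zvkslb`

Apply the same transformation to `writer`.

The shift depends on letter class: consonant t→b is +8, but vowel o→v is +7. The rule splits by letter class: vowels +7, consonants +8.
On writer: w(cons)+8=e, r(cons)+8=z, i(vowel)+7=p, t(cons)+8=b, e(vowel)+7=l, r(cons)+8=z.

ezpblz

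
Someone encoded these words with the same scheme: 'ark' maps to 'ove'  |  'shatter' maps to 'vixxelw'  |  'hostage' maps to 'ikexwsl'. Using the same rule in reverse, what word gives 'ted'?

The word is reversed, then every letter is shifted forward by 4.
Reversing it on ted: shift back: t−4=p, e−4=a, d−4=z → paz; then reverse → zap.

zap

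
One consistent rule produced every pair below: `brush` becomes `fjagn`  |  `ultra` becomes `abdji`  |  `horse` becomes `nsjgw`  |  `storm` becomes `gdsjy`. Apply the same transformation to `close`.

Treating letters as 0–25, the rule is x ↦ 23x + 8 (mod 26).
For close: c(2)→23·2+8≡2=c; l(11)→23·11+8≡1=b; o(14)→23·14+8≡18=s; s(18)→23·18+8≡6=g; e(4)→23·4+8≡22=w (all mod 26).

cbsgw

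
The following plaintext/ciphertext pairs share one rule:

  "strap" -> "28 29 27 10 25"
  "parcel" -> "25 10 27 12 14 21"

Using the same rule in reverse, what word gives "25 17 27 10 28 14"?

Letters become their 1-based position plus 9 (so a→10, b→11, …).
Decoding 25 17 27 10 28 14: 25→(25−9)÷1=16=p, 17→(17−9)÷1=8=h, 27→(27−9)÷1=18=r, 10→(10−9)÷1=1=a, 28→(28−9)÷1=19=s, 14→(14−9)÷1=5=e.

phrase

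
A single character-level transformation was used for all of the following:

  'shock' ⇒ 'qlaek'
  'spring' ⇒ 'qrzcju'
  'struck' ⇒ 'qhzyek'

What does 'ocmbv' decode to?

yield

s(18)→q(16) and h(7)→l(11) fit y≡17x+22 (mod 26); the inverse of 17 mod 26 is 23. This is an affine cipher: with a=0,…,z=25, each position x becomes (17x+22) mod 26.
Undoing it on ocmbv: o(14)→23·(14−22)≡24=y; c(2)→23·(2−22)≡8=i; m(12)→23·(12−22)≡4=e; b(1)→23·(1−22)≡11=l; v(21)→23·(21−22)≡3=d (all mod 26).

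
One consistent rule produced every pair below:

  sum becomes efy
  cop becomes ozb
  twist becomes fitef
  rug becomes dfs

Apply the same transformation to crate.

odlfp

The shift depends on letter class: consonant s→e is +12, but vowel u→f is +11. Vowels shift forward by 11 and consonants shift forward by 12.
For crate: c(cons)+12=o, r(cons)+12=d, a(vowel)+11=l, t(cons)+12=f, e(vowel)+11=p.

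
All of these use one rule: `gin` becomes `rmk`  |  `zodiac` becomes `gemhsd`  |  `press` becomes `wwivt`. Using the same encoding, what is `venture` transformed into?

The output letters match the input read backwards, each shifted +4: gin reversed is nig. The word is reversed, then every letter is shifted forward by 4.
On venture: reverse → erutnev; then shift: e+4=i, r+4=v, u+4=y, t+4=x, n+4=r, e+4=i, v+4=z.

ivyxriz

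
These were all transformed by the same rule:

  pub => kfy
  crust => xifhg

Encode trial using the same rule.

girzo

Each pair mirrors across the alphabet (p↔k, u↔f, b↔y): positions sum to 25. This is the alphabet-reversal cipher (Atbash): a becomes z, b becomes y, etc.
On trial: t↔g, r↔i, i↔r, a↔z, l↔o.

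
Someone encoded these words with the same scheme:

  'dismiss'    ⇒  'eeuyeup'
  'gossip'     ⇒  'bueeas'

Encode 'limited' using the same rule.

pqfuyux

The output letters match the input read backwards, each shifted +12: dismiss reversed is ssimsid. The word is reversed, then every letter is shifted forward by 12.
On limited: reverse → detimil; then shift: d+12=p, e+12=q, t+12=f, i+12=u, m+12=y, i+12=u, l+12=x.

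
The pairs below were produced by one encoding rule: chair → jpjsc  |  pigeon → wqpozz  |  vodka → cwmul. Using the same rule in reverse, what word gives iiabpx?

Each letter shifts forward by (position + 7), i.e. 7, 8, 9, … — the shift grows by one for each successive letter.
Decoding iiabpx: i−7=b, i−8=a, a−9=r, b−10=r, p−11=e, x−12=l.

barrel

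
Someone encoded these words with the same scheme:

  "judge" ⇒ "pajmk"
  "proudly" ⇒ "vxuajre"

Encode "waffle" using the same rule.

Compare letters: j→p is +6, u→a is +6, d→j is +6 — a constant shift. Every letter moves 6 places later in the alphabet, wrapping around z→a.
On waffle: w+6=c, a+6=g, f+6=l, f+6=l, l+6=r, e+6=k.

cgllrk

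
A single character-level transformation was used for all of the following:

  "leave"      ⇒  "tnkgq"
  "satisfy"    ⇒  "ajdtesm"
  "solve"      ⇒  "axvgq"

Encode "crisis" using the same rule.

In leave: l→t is +8, e→n is +9, a→k is +10, v→g is +11 — the shift increases by 1 each position. Each letter shifts forward by (position + 8), i.e. 8, 9, 10, … — the shift grows by one for each successive letter.
For crisis: c+8=k, r+9=a, i+10=s, s+11=d, i+12=u, s+13=f.

kasduf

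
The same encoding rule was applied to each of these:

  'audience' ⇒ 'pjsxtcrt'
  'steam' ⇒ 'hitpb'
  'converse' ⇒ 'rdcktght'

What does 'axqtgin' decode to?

liberty

This is a Caesar cipher with shift 15.
Reversing it on axqtgin: a−15=l, x−15=i, q−15=b, t−15=e, g−15=r, i−15=t, n−15=y.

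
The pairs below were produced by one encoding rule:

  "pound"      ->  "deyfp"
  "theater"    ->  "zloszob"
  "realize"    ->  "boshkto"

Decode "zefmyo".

tongue

This is an affine cipher: with a=0,…,z=25, each position x becomes (25x+18) mod 26.
Decoding zefmyo: z(25)→25·(25−18)≡19=t; e(4)→25·(4−18)≡14=o; f(5)→25·(5−18)≡13=n; m(12)→25·(12−18)≡6=g; y(24)→25·(24−18)≡20=u; o(14)→25·(14−18)≡4=e (all mod 26).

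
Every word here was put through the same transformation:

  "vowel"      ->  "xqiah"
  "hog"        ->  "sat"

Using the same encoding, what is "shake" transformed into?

qwmte

The output letters match the input read backwards, each shifted +12: vowel reversed is lewov. Two steps: reverse the string, then apply a Caesar shift of +12.
Applying it to shake: reverse → ekahs; then shift: e+12=q, k+12=w, a+12=m, h+12=t, s+12=e.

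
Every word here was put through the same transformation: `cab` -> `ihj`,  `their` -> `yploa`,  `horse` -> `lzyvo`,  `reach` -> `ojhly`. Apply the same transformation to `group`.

The output letters match the input read backwards, each shifted +7: cab reversed is bac. Read the word backwards and shift each letter +7.
On group: reverse → puorg; then shift: p+7=w, u+7=b, o+7=v, r+7=y, g+7=n.

wbvyn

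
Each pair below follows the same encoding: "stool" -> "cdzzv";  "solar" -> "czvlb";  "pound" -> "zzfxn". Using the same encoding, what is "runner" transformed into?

bfxxpb

The shift depends on letter class: consonant s→c is +10, but vowel o→z is +11. The rule splits by letter class: vowels +11, consonants +10.
For runner: r(cons)+10=b, u(vowel)+11=f, n(cons)+10=x, n(cons)+10=x, e(vowel)+11=p, r(cons)+10=b.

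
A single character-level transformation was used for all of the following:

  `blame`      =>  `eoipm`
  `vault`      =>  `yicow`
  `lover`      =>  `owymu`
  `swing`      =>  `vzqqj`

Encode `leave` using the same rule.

The shift depends on letter class: consonant b→e is +3, but vowel a→i is +8. Vowels shift forward by 8 and consonants shift forward by 3.
For leave: l(cons)+3=o, e(vowel)+8=m, a(vowel)+8=i, v(cons)+3=y, e(vowel)+8=m.

omiym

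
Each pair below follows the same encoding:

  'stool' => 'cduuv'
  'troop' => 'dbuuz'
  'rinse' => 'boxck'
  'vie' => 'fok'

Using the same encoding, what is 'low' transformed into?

The shift depends on letter class: consonant s→c is +10, but vowel o→u is +6. Vowels shift forward by 6 and consonants shift forward by 10.
Applying it to low: l(cons)+10=v, o(vowel)+6=u, w(cons)+10=g.

vug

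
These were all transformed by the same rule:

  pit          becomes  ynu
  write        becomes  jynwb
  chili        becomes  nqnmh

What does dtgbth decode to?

Two steps: reverse the string, then apply a Caesar shift of +5.
Decoding dtgbth: shift back: d−5=y, t−5=o, g−5=b, b−5=w, t−5=o, h−5=c → yobwoc; then reverse → cowboy.

cowboy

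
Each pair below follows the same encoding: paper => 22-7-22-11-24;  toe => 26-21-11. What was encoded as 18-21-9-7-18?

local

p is letter #16 and maps to 22: an offset of 6. Each letter is replaced by its alphabet position (a=1..z=26) + 6.
Undoing it on 18-21-9-7-18: 18→(18−6)÷1=12=l, 21→(21−6)÷1=15=o, 9→(9−6)÷1=3=c, 7→(7−6)÷1=1=a, 18→(18−6)÷1=12=l.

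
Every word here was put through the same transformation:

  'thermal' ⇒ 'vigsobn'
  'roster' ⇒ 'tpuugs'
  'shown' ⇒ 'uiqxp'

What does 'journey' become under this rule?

Shifts by position in thermal: pos 0: t→v (+2), pos 1: h→i (+1), pos 2: e→g (+2), pos 3: r→s (+1) — repeating every 2. The shifts repeat in a cycle of length 2: positions 0,1,… shift by +2, +1, then the pattern repeats.
For journey: j+2=l, o+1=p, u+2=w, r+1=s, n+2=p, e+1=f, y+2=a.

lpwspfa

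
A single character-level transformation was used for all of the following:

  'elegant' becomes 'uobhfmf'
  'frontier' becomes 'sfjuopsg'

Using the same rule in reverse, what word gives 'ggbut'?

The output letters match the input read backwards, each shifted +1: elegant reversed is tnagele. Two steps: reverse the string, then apply a Caesar shift of +1.
Decoding ggbut: shift back: g−1=f, g−1=f, b−1=a, u−1=t, t−1=s → ffats; then reverse → staff.

staff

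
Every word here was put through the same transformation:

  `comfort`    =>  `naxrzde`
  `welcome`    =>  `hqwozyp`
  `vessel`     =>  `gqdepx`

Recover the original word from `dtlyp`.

shame

It's a Vigenère-style cipher with numeric key [11,12]: position i shifts by key[i mod 2].
Undoing it on dtlyp: d−11=s, t−12=h, l−11=a, y−12=m, p−11=e.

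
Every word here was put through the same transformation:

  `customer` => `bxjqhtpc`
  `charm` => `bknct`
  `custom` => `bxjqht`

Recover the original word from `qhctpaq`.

c(2)→b(1) and u(20)→x(23) fit y≡7x+13 (mod 26); the inverse of 7 mod 26 is 15. Treating letters as 0–25, the rule is x ↦ 7x + 13 (mod 26).
Reversing it on qhctpaq: q(16)→15·(16−13)≡19=t; h(7)→15·(7−13)≡14=o; c(2)→15·(2−13)≡17=r; t(19)→15·(19−13)≡12=m; p(15)→15·(15−13)≡4=e; a(0)→15·(0−13)≡13=n; q(16)→15·(16−13)≡19=t (all mod 26).

torment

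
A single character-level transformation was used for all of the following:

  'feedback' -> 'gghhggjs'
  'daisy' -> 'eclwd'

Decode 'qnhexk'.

please

Letter i (0-indexed) is shifted by i+1, so successive shifts are 1, 2, 3, ….
Reversing it on qnhexk: q−1=p, n−2=l, h−3=e, e−4=a, x−5=s, k−6=e.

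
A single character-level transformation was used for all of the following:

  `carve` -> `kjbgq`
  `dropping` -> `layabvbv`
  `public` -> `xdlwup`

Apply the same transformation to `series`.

Letter i (0-indexed) is shifted by i+8, so successive shifts are 8, 9, 10, ….
Applying it to series: s+8=a, e+9=n, r+10=b, i+11=t, e+12=q, s+13=f.

anbtqf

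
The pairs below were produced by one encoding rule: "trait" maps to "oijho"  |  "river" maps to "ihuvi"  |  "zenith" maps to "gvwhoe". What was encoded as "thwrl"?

t(19)→o(14) and r(17)→i(8) fit y≡3x+9 (mod 26); the inverse of 3 mod 26 is 9. Treating letters as 0–25, the rule is x ↦ 3x + 9 (mod 26).
Reversing it on thwrl: t(19)→9·(19−9)≡12=m; h(7)→9·(7−9)≡8=i; w(22)→9·(22−9)≡13=n; r(17)→9·(17−9)≡20=u; l(11)→9·(11−9)≡18=s (all mod 26).

minus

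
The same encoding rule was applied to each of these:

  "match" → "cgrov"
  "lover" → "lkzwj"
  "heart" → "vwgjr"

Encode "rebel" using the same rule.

jwxwl

This is an affine cipher: with a=0,…,z=25, each position x becomes (17x+6) mod 26.
Applying it to rebel: r(17)→17·17+6≡9=j; e(4)→17·4+6≡22=w; b(1)→17·1+6≡23=x; e(4)→17·4+6≡22=w; l(11)→17·11+6≡11=l (all mod 26).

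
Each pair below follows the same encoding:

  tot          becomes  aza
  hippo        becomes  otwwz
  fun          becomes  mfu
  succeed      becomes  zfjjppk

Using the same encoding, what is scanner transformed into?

The rule splits by letter class: vowels +11, consonants +7.
For scanner: s(cons)+7=z, c(cons)+7=j, a(vowel)+11=l, n(cons)+7=u, n(cons)+7=u, e(vowel)+11=p, r(cons)+7=y.

zjluupy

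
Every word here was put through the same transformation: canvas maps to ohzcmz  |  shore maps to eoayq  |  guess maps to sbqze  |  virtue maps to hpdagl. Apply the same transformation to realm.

It's a Vigenère-style cipher with numeric key [12,7]: position i shifts by key[i mod 2].
Applying it to realm: r+12=d, e+7=l, a+12=m, l+7=s, m+12=y.

dlmsy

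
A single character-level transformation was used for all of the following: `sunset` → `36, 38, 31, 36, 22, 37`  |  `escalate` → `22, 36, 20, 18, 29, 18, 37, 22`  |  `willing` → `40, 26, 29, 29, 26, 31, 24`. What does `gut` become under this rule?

s is letter #19 and maps to 36: an offset of 17. Each letter is replaced by its alphabet position (a=1..z=26) + 17.
For gut: g=7→24, u=21→38, t=20→37.

24, 38, 37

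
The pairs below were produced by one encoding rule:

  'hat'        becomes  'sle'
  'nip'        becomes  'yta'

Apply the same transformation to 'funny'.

Compare letters: h→s is +11, a→l is +11, t→e is +11 — a constant shift. Each letter is shifted forward by 11 in the alphabet (a Caesar shift of +11).
Applying it to funny: f+11=q, u+11=f, n+11=y, n+11=y, y+11=j.

qfyyj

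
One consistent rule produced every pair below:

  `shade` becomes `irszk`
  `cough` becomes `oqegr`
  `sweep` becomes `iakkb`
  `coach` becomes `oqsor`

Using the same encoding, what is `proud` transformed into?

bxqez

s(18)→i(8) and h(7)→r(17) fit y≡11x+18 (mod 26); the inverse of 11 mod 26 is 19. Each letter's alphabet position (a=0..z=25) is mapped through 11·x+18 mod 26 — an affine cipher.
On proud: p(15)→11·15+18≡1=b; r(17)→11·17+18≡23=x; o(14)→11·14+18≡16=q; u(20)→11·20+18≡4=e; d(3)→11·3+18≡25=z (all mod 26).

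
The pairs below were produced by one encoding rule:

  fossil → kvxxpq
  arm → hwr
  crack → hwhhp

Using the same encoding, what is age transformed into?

hll

The shift depends on letter class: consonant f→k is +5, but vowel o→v is +7. The rule splits by letter class: vowels +7, consonants +5.
For age: a(vowel)+7=h, g(cons)+5=l, e(vowel)+7=l.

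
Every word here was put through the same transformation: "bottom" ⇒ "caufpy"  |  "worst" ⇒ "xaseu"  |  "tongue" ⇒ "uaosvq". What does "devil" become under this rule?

The shifts repeat in a cycle of length 2: positions 0,1,… shift by +1, +12, then the pattern repeats.
On devil: d+1=e, e+12=q, v+1=w, i+12=u, l+1=m.

eqwum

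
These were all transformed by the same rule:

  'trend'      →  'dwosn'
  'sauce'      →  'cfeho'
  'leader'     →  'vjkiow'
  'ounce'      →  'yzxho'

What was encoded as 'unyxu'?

kiosk

The shifts repeat in a cycle of length 2: positions 0,1,… shift by +10, +5, then the pattern repeats.
Reversing it on unyxu: u−10=k, n−5=i, y−10=o, x−5=s, u−10=k.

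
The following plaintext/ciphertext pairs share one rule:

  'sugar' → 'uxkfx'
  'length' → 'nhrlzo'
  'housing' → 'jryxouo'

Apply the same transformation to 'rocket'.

trgpka

In sugar: s→u is +2, u→x is +3, g→k is +4, a→f is +5 — the shift increases by 1 each position. Each letter shifts forward by (position + 2), i.e. 2, 3, 4, … — the shift grows by one for each successive letter.
On rocket: r+2=t, o+3=r, c+4=g, k+5=p, e+6=k, t+7=a.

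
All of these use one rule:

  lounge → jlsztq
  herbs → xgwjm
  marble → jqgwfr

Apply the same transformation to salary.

dwfqfx

The output letters match the input read backwards, each shifted +5: lounge reversed is egnuol. Read the word backwards and shift each letter +5.
For salary: reverse → yralas; then shift: y+5=d, r+5=w, a+5=f, l+5=q, a+5=f, s+5=x.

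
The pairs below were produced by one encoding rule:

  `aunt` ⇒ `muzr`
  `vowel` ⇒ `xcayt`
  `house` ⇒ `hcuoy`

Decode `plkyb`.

brief

a(0)→m(12) and u(20)→u(20) fit y≡3x+12 (mod 26); the inverse of 3 mod 26 is 9. Treating letters as 0–25, the rule is x ↦ 3x + 12 (mod 26).
Undoing it on plkyb: p(15)→9·(15−12)≡1=b; l(11)→9·(11−12)≡17=r; k(10)→9·(10−12)≡8=i; y(24)→9·(24−12)≡4=e; b(1)→9·(1−12)≡5=f (all mod 26).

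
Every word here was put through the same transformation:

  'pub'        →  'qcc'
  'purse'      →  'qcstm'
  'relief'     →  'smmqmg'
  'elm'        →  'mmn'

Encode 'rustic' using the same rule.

sctuqd

The rule splits by letter class: vowels +8, consonants +1.
Applying it to rustic: r(cons)+1=s, u(vowel)+8=c, s(cons)+1=t, t(cons)+1=u, i(vowel)+8=q, c(cons)+1=d.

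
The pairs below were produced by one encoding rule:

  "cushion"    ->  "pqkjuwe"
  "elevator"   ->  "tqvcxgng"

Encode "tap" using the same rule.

The output letters match the input read backwards, each shifted +2: cushion reversed is noihsuc. Read the word backwards and shift each letter +2.
Applying it to tap: reverse → pat; then shift: p+2=r, a+2=c, t+2=v.

rcv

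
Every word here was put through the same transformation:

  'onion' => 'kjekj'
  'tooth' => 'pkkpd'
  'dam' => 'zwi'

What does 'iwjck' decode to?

Compare letters: o→k is +22, n→j is +22, i→e is +22 — a constant shift. Every letter moves 22 places later in the alphabet, wrapping around z→a.
Decoding iwjck: i−22=m, w−22=a, j−22=n, c−22=g, k−22=o.

mango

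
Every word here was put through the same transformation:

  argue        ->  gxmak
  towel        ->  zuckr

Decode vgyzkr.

Compare letters: a→g is +6, r→x is +6, g→m is +6 — a constant shift. This is a Caesar cipher with shift 6.
Undoing it on vgyzkr: v−6=p, g−6=a, y−6=s, z−6=t, k−6=e, r−6=l.

pastel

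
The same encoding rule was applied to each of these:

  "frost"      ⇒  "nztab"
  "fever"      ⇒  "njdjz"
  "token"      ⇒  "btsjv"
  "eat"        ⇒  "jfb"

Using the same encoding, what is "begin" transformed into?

Vowels shift forward by 5 and consonants shift forward by 8.
Applying it to begin: b(cons)+8=j, e(vowel)+5=j, g(cons)+8=o, i(vowel)+5=n, n(cons)+8=v.

jjonv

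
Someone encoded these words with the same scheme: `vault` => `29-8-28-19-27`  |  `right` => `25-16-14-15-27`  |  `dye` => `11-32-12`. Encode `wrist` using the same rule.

v is letter #22 and maps to 29: an offset of 7. Each letter is replaced by its alphabet position (a=1..z=26) + 7.
On wrist: w=23→30, r=18→25, i=9→16, s=19→26, t=20→27.

30-25-16-26-27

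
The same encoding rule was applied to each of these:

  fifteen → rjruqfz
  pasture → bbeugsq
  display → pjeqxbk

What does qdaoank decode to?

economy

Shifts by position in fifteen: pos 0: f→r (+12), pos 1: i→j (+1), pos 2: f→r (+12), pos 3: t→u (+1) — repeating every 2. The shifts repeat in a cycle of length 2: positions 0,1,… shift by +12, +1, then the pattern repeats.
Decoding qdaoank: q−12=e, d−1=c, a−12=o, o−1=n, a−12=o, n−1=m, k−12=y.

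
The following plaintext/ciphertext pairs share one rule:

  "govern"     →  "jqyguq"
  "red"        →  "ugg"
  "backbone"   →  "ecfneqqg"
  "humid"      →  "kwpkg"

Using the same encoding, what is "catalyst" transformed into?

fcwcobvw

The shift depends on letter class: consonant g→j is +3, but vowel o→q is +2. The rule splits by letter class: vowels +2, consonants +3.
Applying it to catalyst: c(cons)+3=f, a(vowel)+2=c, t(cons)+3=w, a(vowel)+2=c, l(cons)+3=o, y(cons)+3=b, s(cons)+3=v, t(cons)+3=w.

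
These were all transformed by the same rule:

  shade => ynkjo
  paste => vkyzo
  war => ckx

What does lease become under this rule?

rokyo

Vowels shift forward by 10 and consonants shift forward by 6.
For lease: l(cons)+6=r, e(vowel)+10=o, a(vowel)+10=k, s(cons)+6=y, e(vowel)+10=o.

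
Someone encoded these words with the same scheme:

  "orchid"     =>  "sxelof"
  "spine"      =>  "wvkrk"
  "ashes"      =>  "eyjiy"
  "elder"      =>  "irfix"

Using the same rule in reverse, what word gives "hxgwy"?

dress

Shifts by position in orchid: pos 0: o→s (+4), pos 1: r→x (+6), pos 2: c→e (+2), pos 3: h→l (+4), pos 4: i→o (+6), pos 5: d→f (+2) — repeating every 3. A repeating key of period 3 is used — shifts +4, +6, +2 over and over.
Undoing it on hxgwy: h−4=d, x−6=r, g−2=e, w−4=s, y−6=s.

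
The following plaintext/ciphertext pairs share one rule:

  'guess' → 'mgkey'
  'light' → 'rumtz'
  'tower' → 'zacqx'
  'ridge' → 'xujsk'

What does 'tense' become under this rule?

Shifts by position in guess: pos 0: g→m (+6), pos 1: u→g (+12), pos 2: e→k (+6), pos 3: s→e (+12) — repeating every 2. A repeating key of period 2 is used — shifts +6, +12 over and over.
On tense: t+6=z, e+12=q, n+6=t, s+12=e, e+6=k.

zqtek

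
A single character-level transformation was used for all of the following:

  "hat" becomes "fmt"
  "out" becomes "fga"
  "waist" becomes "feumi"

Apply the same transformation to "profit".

furadb

The output letters match the input read backwards, each shifted +12: hat reversed is tah. Read the word backwards and shift each letter +12.
Applying it to profit: reverse → tiforp; then shift: t+12=f, i+12=u, f+12=r, o+12=a, r+12=d, p+12=b.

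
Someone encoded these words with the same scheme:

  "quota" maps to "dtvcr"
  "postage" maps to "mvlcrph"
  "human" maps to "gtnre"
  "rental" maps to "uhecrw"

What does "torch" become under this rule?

This is an affine cipher: with a=0,…,z=25, each position x becomes (17x+17) mod 26.
Applying it to torch: t(19)→17·19+17≡2=c; o(14)→17·14+17≡21=v; r(17)→17·17+17≡20=u; c(2)→17·2+17≡25=z; h(7)→17·7+17≡6=g (all mod 26).

cvuzg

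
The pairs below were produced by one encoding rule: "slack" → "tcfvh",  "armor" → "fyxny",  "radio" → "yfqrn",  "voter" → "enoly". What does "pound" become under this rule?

injsq

s(18)→t(19) and l(11)→c(2) fit y≡21x+5 (mod 26); the inverse of 21 mod 26 is 5. Each letter's alphabet position (a=0..z=25) is mapped through 21·x+5 mod 26 — an affine cipher.
For pound: p(15)→21·15+5≡8=i; o(14)→21·14+5≡13=n; u(20)→21·20+5≡9=j; n(13)→21·13+5≡18=s; d(3)→21·3+5≡16=q (all mod 26).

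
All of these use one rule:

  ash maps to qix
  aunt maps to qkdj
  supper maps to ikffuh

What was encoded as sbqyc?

Compare letters: a→q is +16, s→i is +16, h→x is +16 — a constant shift. It's a constant shift of +16 (ROT16).
Undoing it on sbqyc: s−16=c, b−16=l, q−16=a, y−16=i, c−16=m.

claim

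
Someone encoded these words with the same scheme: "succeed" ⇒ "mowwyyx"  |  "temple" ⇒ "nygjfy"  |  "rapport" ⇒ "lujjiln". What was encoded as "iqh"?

own

Compare letters: s→m is +20, u→o is +20, c→w is +20 — a constant shift. It's a constant shift of +20 (ROT20).
Decoding iqh: i−20=o, q−20=w, h−20=n.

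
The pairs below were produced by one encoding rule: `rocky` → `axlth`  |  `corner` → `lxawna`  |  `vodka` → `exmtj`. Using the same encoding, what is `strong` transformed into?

bcaxwp

Compare letters: r→a is +9, o→x is +9, c→l is +9 — a constant shift. It's a constant shift of +9 (ROT9).
On strong: s+9=b, t+9=c, r+9=a, o+9=x, n+9=w, g+9=p.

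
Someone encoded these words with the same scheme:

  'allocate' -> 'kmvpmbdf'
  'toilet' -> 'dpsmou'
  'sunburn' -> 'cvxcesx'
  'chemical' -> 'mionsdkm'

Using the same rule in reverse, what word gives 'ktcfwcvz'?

Shifts by position in allocate: pos 0: a→k (+10), pos 1: l→m (+1), pos 2: l→v (+10), pos 3: o→p (+1) — repeating every 2. A repeating key of period 2 is used — shifts +10, +1 over and over.
Reversing it on ktcfwcvz: k−10=a, t−1=s, c−10=s, f−1=e, w−10=m, c−1=b, v−10=l, z−1=y.

assembly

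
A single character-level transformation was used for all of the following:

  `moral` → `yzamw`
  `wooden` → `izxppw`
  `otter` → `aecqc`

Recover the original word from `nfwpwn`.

Shifts by position in moral: pos 0: m→y (+12), pos 1: o→z (+11), pos 2: r→a (+9), pos 3: a→m (+12), pos 4: l→w (+11) — repeating every 3. A repeating key of period 3 is used — shifts +12, +11, +9 over and over.
Undoing it on nfwpwn: n−12=b, f−11=u, w−9=n, p−12=d, w−11=l, n−9=e.

bundle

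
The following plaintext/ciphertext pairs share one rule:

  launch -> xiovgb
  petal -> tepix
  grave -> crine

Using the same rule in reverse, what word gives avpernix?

interval

Each letter's alphabet position (a=0..z=25) is mapped through 25·x+8 mod 26 — an affine cipher.
Undoing it on avpernix: a(0)→25·(0−8)≡8=i; v(21)→25·(21−8)≡13=n; p(15)→25·(15−8)≡19=t; e(4)→25·(4−8)≡4=e; r(17)→25·(17−8)≡17=r; n(13)→25·(13−8)≡21=v; i(8)→25·(8−8)≡0=a; x(23)→25·(23−8)≡11=l (all mod 26).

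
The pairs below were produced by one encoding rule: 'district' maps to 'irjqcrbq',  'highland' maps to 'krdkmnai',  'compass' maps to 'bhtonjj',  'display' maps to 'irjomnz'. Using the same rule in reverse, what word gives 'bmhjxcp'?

Each letter's alphabet position (a=0..z=25) is mapped through 7·x+13 mod 26 — an affine cipher.
Decoding bmhjxcp: b(1)→15·(1−13)≡2=c; m(12)→15·(12−13)≡11=l; h(7)→15·(7−13)≡14=o; j(9)→15·(9−13)≡18=s; x(23)→15·(23−13)≡20=u; c(2)→15·(2−13)≡17=r; p(15)→15·(15−13)≡4=e (all mod 26).

closure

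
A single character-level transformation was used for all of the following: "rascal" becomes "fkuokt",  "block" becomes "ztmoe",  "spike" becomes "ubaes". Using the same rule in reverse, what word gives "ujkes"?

stake

r(17)→f(5) and a(0)→k(10) fit y≡15x+10 (mod 26); the inverse of 15 mod 26 is 7. Each letter's alphabet position (a=0..z=25) is mapped through 15·x+10 mod 26 — an affine cipher.
Decoding ujkes: u(20)→7·(20−10)≡18=s; j(9)→7·(9−10)≡19=t; k(10)→7·(10−10)≡0=a; e(4)→7·(4−10)≡10=k; s(18)→7·(18−10)≡4=e (all mod 26).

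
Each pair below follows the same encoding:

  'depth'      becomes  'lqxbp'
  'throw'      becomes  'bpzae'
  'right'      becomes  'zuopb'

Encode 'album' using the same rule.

mtjgu

Vowels shift forward by 12 and consonants shift forward by 8.
Applying it to album: a(vowel)+12=m, l(cons)+8=t, b(cons)+8=j, u(vowel)+12=g, m(cons)+8=u.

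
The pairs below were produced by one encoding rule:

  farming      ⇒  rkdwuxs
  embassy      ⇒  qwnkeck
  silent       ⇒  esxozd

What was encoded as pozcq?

dense

A repeating key of period 2 is used — shifts +12, +10 over and over.
Undoing it on pozcq: p−12=d, o−10=e, z−12=n, c−10=s, q−12=e.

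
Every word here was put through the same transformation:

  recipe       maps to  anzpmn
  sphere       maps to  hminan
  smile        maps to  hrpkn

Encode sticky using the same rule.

hopzdx

Each letter's alphabet position (a=0..z=25) is mapped through 7·x+11 mod 26 — an affine cipher.
On sticky: s(18)→7·18+11≡7=h; t(19)→7·19+11≡14=o; i(8)→7·8+11≡15=p; c(2)→7·2+11≡25=z; k(10)→7·10+11≡3=d; y(24)→7·24+11≡23=x (all mod 26).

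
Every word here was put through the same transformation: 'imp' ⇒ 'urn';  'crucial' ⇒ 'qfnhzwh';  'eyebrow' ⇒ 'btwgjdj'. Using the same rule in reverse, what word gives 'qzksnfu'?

painful

The output letters match the input read backwards, each shifted +5: imp reversed is pmi. Two steps: reverse the string, then apply a Caesar shift of +5.
Decoding qzksnfu: shift back: q−5=l, z−5=u, k−5=f, s−5=n, n−5=i, f−5=a, u−5=p → lufniap; then reverse → painful.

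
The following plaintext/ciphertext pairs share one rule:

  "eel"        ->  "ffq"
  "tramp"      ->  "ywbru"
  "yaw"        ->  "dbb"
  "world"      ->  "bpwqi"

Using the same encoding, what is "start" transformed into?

The shift depends on letter class: consonant l→q is +5, but vowel e→f is +1. Vowels shift forward by 1 and consonants shift forward by 5.
For start: s(cons)+5=x, t(cons)+5=y, a(vowel)+1=b, r(cons)+5=w, t(cons)+5=y.

xybwy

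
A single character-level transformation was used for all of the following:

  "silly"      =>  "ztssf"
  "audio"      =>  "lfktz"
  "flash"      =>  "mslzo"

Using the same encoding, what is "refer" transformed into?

The shift depends on letter class: consonant s→z is +7, but vowel i→t is +11. Two shifts are in play — +11 for a/e/i/o/u, +7 for every other letter.
For refer: r(cons)+7=y, e(vowel)+11=p, f(cons)+7=m, e(vowel)+11=p, r(cons)+7=y.

ypmpy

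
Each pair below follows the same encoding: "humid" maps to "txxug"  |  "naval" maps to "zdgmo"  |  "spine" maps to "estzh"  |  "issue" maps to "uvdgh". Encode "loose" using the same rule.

Shifts by position in humid: pos 0: h→t (+12), pos 1: u→x (+3), pos 2: m→x (+11), pos 3: i→u (+12), pos 4: d→g (+3) — repeating every 3. It's a Vigenère-style cipher with numeric key [12,3,11]: position i shifts by key[i mod 3].
On loose: l+12=x, o+3=r, o+11=z, s+12=e, e+3=h.

xrzeh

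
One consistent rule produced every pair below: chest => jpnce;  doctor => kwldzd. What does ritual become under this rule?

Each letter shifts forward by (position + 7), i.e. 7, 8, 9, … — the shift grows by one for each successive letter.
On ritual: r+7=y, i+8=q, t+9=c, u+10=e, a+11=l, l+12=x.

yqcelx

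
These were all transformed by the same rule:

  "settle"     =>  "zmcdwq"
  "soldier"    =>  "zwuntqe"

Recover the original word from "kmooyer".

defense

Each letter shifts forward by (position + 7), i.e. 7, 8, 9, … — the shift grows by one for each successive letter.
Reversing it on kmooyer: k−7=d, m−8=e, o−9=f, o−10=e, y−11=n, e−12=s, r−13=e.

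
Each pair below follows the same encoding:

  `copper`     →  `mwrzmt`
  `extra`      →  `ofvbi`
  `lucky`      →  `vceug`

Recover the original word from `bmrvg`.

Shifts by position in copper: pos 0: c→m (+10), pos 1: o→w (+8), pos 2: p→r (+2), pos 3: p→z (+10), pos 4: e→m (+8), pos 5: r→t (+2) — repeating every 3. The shifts repeat in a cycle of length 3: positions 0,1,… shift by +10, +8, +2, then the pattern repeats.
Decoding bmrvg: b−10=r, m−8=e, r−2=p, v−10=l, g−8=y.

reply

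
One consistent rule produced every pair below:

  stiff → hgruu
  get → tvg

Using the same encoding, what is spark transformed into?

hkzip

Each pair mirrors across the alphabet (s↔h, t↔g, i↔r): positions sum to 25. This is the alphabet-reversal cipher (Atbash): a becomes z, b becomes y, etc.
On spark: s↔h, p↔k, a↔z, r↔i, k↔p.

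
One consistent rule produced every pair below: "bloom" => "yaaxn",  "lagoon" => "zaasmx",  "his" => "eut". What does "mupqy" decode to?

The output letters match the input read backwards, each shifted +12: bloom reversed is moolb. Two steps: reverse the string, then apply a Caesar shift of +12.
Reversing it on mupqy: shift back: m−12=a, u−12=i, p−12=d, q−12=e, y−12=m → aidem; then reverse → media.

media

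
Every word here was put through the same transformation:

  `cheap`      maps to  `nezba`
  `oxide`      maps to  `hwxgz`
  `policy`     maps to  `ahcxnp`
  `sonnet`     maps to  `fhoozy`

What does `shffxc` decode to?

fossil

c(2)→n(13) and h(7)→e(4) fit y≡19x+1 (mod 26); the inverse of 19 mod 26 is 11. Treating letters as 0–25, the rule is x ↦ 19x + 1 (mod 26).
Reversing it on shffxc: s(18)→11·(18−1)≡5=f; h(7)→11·(7−1)≡14=o; f(5)→11·(5−1)≡18=s; f(5)→11·(5−1)≡18=s; x(23)→11·(23−1)≡8=i; c(2)→11·(2−1)≡11=l (all mod 26).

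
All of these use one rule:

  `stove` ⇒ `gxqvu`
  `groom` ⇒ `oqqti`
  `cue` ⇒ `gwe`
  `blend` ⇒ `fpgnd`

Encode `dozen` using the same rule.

pgbqf

The output letters match the input read backwards, each shifted +2: stove reversed is evots. The word is reversed, then every letter is shifted forward by 2.
Applying it to dozen: reverse → nezod; then shift: n+2=p, e+2=g, z+2=b, o+2=q, d+2=f.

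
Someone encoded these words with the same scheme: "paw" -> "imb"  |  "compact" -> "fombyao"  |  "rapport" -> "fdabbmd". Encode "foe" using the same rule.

qar

The output letters match the input read backwards, each shifted +12: paw reversed is wap. The word is reversed, then every letter is shifted forward by 12.
Applying it to foe: reverse → eof; then shift: e+12=q, o+12=a, f+12=r.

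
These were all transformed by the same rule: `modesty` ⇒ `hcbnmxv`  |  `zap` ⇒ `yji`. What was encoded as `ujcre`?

The output letters match the input read backwards, each shifted +9: modesty reversed is ytsedom. The word is reversed, then every letter is shifted forward by 9.
Decoding ujcre: shift back: u−9=l, j−9=a, c−9=t, r−9=i, e−9=v → lativ; then reverse → vital.

vital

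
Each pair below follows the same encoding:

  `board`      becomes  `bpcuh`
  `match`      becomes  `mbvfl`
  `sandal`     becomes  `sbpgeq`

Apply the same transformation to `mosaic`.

The shift increases by 1 at each position, starting from +0: 0, 1, 2, ….
On mosaic: m+0=m, o+1=p, s+2=u, a+3=d, i+4=m, c+5=h.

mpudmh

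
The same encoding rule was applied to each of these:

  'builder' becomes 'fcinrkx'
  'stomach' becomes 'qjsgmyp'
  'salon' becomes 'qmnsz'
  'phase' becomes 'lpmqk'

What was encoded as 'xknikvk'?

relieve

Each letter's alphabet position (a=0..z=25) is mapped through 19·x+12 mod 26 — an affine cipher.
Undoing it on xknikvk: x(23)→11·(23−12)≡17=r; k(10)→11·(10−12)≡4=e; n(13)→11·(13−12)≡11=l; i(8)→11·(8−12)≡8=i; k(10)→11·(10−12)≡4=e; v(21)→11·(21−12)≡21=v; k(10)→11·(10−12)≡4=e (all mod 26).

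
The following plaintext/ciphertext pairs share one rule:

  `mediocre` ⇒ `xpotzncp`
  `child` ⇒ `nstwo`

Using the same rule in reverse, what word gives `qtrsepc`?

Compare letters: m→x is +11, e→p is +11, d→o is +11 — a constant shift. Every letter moves 11 places later in the alphabet, wrapping around z→a.
Decoding qtrsepc: q−11=f, t−11=i, r−11=g, s−11=h, e−11=t, p−11=e, c−11=r.

fighter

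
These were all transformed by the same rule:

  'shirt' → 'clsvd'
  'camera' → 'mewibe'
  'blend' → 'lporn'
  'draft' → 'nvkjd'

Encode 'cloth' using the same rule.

mpyxr

A repeating key of period 2 is used — shifts +10, +4 over and over.
For cloth: c+10=m, l+4=p, o+10=y, t+4=x, h+10=r.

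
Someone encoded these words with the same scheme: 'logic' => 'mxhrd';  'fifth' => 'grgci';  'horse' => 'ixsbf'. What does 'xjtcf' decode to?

Shifts by position in logic: pos 0: l→m (+1), pos 1: o→x (+9), pos 2: g→h (+1), pos 3: i→r (+9) — repeating every 2. It's a Vigenère-style cipher with numeric key [1,9]: position i shifts by key[i mod 2].
Decoding xjtcf: x−1=w, j−9=a, t−1=s, c−9=t, f−1=e.

waste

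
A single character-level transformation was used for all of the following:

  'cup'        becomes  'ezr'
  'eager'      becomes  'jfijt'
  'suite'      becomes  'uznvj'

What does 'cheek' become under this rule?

ejjjm

Vowels shift forward by 5 and consonants shift forward by 2.
For cheek: c(cons)+2=e, h(cons)+2=j, e(vowel)+5=j, e(vowel)+5=j, k(cons)+2=m.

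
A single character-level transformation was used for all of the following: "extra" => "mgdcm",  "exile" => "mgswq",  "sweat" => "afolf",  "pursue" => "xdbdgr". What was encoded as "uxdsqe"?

mother

In extra: e→m is +8, x→g is +9, t→d is +10, r→c is +11 — the shift increases by 1 each position. Each letter shifts forward by (position + 8), i.e. 8, 9, 10, … — the shift grows by one for each successive letter.
Undoing it on uxdsqe: u−8=m, x−9=o, d−10=t, s−11=h, q−12=e, e−13=r.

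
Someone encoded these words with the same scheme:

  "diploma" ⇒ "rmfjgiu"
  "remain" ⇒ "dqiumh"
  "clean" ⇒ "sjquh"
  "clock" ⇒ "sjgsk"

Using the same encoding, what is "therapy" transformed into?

bnqdufw

This is an affine cipher: with a=0,…,z=25, each position x becomes (25x+20) mod 26.
On therapy: t(19)→25·19+20≡1=b; h(7)→25·7+20≡13=n; e(4)→25·4+20≡16=q; r(17)→25·17+20≡3=d; a(0)→25·0+20≡20=u; p(15)→25·15+20≡5=f; y(24)→25·24+20≡22=w (all mod 26).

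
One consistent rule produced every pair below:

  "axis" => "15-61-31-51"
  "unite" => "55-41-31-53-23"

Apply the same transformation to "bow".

17-43-59

With a=1..z=26, the number is 2·pos + 13.
On bow: b=2→17, o=15→43, w=23→59.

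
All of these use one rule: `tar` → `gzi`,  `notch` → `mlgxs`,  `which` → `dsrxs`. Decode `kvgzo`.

petal

Each pair mirrors across the alphabet (t↔g, a↔z, r↔i): positions sum to 25. Each letter is replaced by its mirror in the alphabet: a↔z, b↔y, c↔x, and so on (the Atbash cipher).
Undoing it on kvgzo: k↔p, v↔e, g↔t, z↔a, o↔l.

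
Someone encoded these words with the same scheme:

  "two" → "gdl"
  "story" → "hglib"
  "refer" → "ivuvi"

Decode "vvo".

eel

Each pair mirrors across the alphabet (t↔g, w↔d, o↔l): positions sum to 25. Letters are reflected about the middle of the alphabet (position → 25−position): Atbash.
Reversing it on vvo: v↔e, v↔e, o↔l.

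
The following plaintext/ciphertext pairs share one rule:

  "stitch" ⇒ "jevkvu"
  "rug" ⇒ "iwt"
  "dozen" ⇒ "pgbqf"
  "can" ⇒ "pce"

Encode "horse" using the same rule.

The output letters match the input read backwards, each shifted +2: stitch reversed is hctits. Read the word backwards and shift each letter +2.
Applying it to horse: reverse → esroh; then shift: e+2=g, s+2=u, r+2=t, o+2=q, h+2=j.

gutqj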